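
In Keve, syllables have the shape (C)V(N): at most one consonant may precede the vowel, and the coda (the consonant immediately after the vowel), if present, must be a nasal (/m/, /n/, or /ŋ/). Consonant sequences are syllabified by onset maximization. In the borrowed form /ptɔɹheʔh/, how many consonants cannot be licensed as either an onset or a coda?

4

Under (C)V(N), the unsyllabifiable consonants are /p/, /ɹ/, /ʔ/, /h/ (only a nasal (/m/, /n/, or /ŋ/) is licensed in coda position; onsets are limited to one consonant).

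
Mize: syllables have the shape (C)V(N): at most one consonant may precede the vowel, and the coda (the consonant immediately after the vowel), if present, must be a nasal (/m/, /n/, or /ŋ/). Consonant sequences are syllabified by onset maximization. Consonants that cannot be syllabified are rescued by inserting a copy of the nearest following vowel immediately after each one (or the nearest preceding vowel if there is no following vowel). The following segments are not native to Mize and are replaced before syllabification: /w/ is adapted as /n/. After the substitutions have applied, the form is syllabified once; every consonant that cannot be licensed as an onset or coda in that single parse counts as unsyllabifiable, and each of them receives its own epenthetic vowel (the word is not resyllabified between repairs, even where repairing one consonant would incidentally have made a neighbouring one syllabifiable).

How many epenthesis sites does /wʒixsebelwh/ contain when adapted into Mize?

After substitution the input is /nʒixsebelnh/.
The unsyllabifiable consonants are /n/, /x/, /l/, /n/, /h/; each receives one epenthetic vowel.

5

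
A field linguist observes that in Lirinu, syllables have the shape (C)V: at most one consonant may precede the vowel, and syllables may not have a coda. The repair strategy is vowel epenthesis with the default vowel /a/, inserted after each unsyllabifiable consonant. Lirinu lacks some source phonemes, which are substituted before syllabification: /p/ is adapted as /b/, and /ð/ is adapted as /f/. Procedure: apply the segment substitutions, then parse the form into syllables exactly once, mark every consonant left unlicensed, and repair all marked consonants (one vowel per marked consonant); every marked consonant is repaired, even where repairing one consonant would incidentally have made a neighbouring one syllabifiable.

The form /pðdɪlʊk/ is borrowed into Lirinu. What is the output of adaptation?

bafadɪlʊka

Substitution: /p/ → /b/, /ð/ → /f/, giving /bfdɪlʊk/.
Syllabifying with onset maximization leaves /b/, /f/, /k/ stranded (no codas are permitted; onsets are limited to one consonant).
Inserting the epenthetic vowel yields /b/ → /ba/, /f/ → /fa/, /k/ → /ka/.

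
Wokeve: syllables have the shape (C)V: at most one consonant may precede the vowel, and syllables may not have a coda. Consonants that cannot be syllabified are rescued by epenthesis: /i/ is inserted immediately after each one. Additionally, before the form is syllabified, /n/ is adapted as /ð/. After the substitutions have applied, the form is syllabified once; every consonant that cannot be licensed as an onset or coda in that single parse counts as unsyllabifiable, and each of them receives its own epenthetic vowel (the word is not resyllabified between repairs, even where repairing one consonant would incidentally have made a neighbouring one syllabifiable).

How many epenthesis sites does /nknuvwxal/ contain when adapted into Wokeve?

After substitution the input is /ðkðuvwxal/.
The unsyllabifiable consonants are /ð/, /k/, /v/, /w/, /l/; each receives one epenthetic vowel.

5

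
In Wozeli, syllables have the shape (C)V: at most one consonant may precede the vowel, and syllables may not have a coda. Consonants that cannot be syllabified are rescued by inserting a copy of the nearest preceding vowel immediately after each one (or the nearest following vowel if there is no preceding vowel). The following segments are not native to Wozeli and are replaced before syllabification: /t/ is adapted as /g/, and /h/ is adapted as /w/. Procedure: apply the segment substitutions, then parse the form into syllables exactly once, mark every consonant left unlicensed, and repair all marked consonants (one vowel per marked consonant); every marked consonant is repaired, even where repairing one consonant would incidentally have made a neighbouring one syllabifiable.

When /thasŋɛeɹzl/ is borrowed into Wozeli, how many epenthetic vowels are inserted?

5

After substitution the input is /gwasŋɛeɹzl/.
The unsyllabifiable consonants are /g/, /s/, /ɹ/, /z/, /l/; each receives one epenthetic vowel.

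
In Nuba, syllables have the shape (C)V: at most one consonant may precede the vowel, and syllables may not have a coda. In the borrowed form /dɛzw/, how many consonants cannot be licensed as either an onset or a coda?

Syllabifying with onset maximization leaves /z/, /w/ stranded (no codas are permitted; onsets are limited to one consonant).

2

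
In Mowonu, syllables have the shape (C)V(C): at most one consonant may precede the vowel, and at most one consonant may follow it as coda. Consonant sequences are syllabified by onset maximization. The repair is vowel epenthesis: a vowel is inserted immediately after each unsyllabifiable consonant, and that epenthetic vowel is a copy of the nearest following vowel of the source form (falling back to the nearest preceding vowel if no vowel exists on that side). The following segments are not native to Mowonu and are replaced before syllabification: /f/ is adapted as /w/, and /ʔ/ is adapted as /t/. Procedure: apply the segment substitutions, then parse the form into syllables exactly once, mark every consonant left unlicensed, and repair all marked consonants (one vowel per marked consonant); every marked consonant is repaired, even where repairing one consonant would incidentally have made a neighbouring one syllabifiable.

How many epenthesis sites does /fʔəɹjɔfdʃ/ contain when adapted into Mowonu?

After substitution the input is /wtəɹjɔwdʃ/.
The unsyllabifiable consonants are /w/, /d/, /ʃ/; each receives one epenthetic vowel.

3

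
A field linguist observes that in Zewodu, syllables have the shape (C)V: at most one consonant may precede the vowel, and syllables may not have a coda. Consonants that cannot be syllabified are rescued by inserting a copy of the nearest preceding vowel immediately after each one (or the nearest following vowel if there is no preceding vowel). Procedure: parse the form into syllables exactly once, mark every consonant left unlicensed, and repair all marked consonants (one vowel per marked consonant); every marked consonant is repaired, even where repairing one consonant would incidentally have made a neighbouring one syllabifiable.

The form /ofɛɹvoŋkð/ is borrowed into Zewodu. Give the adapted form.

ofɛɹɛvoŋokoðo

Under (C)V, the unsyllabifiable consonants are /ɹ/, /ŋ/, /k/, /ð/ (no codas are permitted; onsets are limited to one consonant).
Inserting the epenthetic vowel yields /ɹ/ → /ɹɛ/, /ŋ/ → /ŋo/, /k/ → /ko/, /ð/ → /ðo/.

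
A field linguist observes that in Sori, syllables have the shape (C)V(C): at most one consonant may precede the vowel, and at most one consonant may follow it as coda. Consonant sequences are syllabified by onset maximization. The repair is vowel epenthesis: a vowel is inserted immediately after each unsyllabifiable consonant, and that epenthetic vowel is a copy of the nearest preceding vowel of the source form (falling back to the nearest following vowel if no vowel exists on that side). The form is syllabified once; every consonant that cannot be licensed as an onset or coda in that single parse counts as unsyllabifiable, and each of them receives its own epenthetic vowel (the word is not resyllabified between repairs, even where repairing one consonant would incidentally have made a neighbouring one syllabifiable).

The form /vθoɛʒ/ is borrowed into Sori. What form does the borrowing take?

Under (C)V(C), the unsyllabifiable consonants are /v/ (at most one coda consonant is licensed; onsets are limited to one consonant).
Inserting the epenthetic vowel yields /v/ → /vo/.

voθoɛʒ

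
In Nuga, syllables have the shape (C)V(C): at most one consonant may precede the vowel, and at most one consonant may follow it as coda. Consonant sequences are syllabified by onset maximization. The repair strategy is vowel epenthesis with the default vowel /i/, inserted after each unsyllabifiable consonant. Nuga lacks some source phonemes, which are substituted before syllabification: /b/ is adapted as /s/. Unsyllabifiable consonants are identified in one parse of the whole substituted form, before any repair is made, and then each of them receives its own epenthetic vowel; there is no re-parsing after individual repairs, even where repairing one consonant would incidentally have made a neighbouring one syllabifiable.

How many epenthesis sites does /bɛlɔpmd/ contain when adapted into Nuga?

2

After substitution the input is /sɛlɔpmd/.
The unsyllabifiable consonants are /m/, /d/; each receives one epenthetic vowel.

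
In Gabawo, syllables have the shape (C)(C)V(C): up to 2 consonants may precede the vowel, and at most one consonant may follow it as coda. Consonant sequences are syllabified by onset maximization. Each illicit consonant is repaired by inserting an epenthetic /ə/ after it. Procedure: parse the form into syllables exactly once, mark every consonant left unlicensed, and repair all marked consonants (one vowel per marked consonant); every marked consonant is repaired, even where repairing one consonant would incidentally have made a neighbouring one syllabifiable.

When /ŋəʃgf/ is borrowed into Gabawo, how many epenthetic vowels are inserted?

The unsyllabifiable consonants are /g/, /f/; each receives one epenthetic vowel.

2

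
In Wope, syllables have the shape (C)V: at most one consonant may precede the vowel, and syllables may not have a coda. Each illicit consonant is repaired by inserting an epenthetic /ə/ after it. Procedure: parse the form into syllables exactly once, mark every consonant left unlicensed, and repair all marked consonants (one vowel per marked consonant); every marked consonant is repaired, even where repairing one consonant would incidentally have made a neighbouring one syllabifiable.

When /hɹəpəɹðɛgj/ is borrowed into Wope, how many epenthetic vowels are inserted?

4

The unsyllabifiable consonants are /h/, /ɹ/, /g/, /j/; each receives one epenthetic vowel.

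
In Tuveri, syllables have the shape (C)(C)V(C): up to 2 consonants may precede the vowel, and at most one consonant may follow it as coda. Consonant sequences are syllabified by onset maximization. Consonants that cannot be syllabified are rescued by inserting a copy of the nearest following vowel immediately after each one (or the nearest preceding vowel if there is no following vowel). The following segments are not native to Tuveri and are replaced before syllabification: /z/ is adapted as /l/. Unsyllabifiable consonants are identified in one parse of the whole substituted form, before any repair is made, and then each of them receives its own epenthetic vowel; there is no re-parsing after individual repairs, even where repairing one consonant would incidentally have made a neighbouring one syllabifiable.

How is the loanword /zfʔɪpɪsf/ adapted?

Substitution: /z/ → /l/, giving /lfʔɪpɪsf/.
The consonants /l/, /f/ cannot be parsed into a legal (C)(C)V(C) syllable (at most one coda consonant is licensed; onsets may contain at most 2 consonants).
Each unlicensed consonant becomes the onset of a new syllable: /l/ → /lɪ/, /f/ → /fɪ/.

lɪfʔɪpɪsfɪ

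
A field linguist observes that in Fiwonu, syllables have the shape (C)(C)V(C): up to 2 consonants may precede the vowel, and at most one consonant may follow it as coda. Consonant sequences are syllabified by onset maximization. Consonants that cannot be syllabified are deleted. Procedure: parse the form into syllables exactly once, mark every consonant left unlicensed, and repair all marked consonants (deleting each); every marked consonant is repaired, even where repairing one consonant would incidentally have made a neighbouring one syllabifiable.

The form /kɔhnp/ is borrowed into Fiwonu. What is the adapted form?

kɔh

Under (C)(C)V(C), the unsyllabifiable consonants are /n/, /p/ (at most one coda consonant is licensed; onsets may contain at most 2 consonants).
Deleting the stranded consonants removes /n/, /p/.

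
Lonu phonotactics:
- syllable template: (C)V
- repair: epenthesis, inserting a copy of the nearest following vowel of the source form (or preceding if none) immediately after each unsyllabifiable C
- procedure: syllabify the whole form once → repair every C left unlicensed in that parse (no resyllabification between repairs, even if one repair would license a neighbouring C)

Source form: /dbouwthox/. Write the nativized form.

The consonants /d/, /w/, /t/, /x/ cannot be parsed into a legal (C)V syllable (no codas are permitted; onsets are limited to one consonant).
Inserting the epenthetic vowel yields /d/ → /do/, /w/ → /wo/, /t/ → /to/, /x/ → /xo/.

dobouwotohoxo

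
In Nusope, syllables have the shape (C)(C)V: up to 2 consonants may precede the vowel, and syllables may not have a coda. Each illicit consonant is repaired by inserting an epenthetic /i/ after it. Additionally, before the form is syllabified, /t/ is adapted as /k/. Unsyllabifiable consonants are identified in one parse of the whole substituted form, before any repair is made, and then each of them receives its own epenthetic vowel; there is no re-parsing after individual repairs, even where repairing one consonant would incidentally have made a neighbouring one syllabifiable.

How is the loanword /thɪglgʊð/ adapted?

khɪgilgʊði

Substitution: /t/ → /k/, giving /khɪglgʊð/.
Syllabifying with onset maximization leaves /g/, /ð/ stranded (no codas are permitted; onsets may contain at most 2 consonants).
Epenthesis after each stranded consonant: /g/ → /gi/, /ð/ → /ði/.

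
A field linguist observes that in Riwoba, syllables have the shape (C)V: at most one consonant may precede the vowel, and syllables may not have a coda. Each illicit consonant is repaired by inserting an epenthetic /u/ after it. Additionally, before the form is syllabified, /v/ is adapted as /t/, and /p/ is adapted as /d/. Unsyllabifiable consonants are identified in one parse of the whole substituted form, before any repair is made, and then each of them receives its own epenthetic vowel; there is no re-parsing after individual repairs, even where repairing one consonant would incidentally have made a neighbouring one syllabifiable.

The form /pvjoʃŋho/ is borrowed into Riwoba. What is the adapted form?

dutujoʃuŋuho

Substitution: /p/ → /d/, /v/ → /t/, giving /dtjoʃŋho/.
Syllabifying with onset maximization leaves /d/, /t/, /ʃ/, /ŋ/ stranded (no codas are permitted; onsets are limited to one consonant).
Each unlicensed consonant becomes the onset of a new syllable: /d/ → /du/, /t/ → /tu/, /ʃ/ → /ʃu/, /ŋ/ → /ŋu/.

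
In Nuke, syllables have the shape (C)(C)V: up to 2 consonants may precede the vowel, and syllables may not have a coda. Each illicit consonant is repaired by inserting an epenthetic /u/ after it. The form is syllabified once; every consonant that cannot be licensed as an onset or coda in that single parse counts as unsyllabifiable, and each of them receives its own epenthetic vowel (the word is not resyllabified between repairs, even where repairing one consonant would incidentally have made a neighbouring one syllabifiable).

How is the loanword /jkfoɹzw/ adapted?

Syllabifying with onset maximization leaves /j/, /ɹ/, /z/, /w/ stranded (no codas are permitted; onsets may contain at most 2 consonants).
Inserting the epenthetic vowel yields /j/ → /ju/, /ɹ/ → /ɹu/, /z/ → /zu/, /w/ → /wu/.

jukfoɹuzuwu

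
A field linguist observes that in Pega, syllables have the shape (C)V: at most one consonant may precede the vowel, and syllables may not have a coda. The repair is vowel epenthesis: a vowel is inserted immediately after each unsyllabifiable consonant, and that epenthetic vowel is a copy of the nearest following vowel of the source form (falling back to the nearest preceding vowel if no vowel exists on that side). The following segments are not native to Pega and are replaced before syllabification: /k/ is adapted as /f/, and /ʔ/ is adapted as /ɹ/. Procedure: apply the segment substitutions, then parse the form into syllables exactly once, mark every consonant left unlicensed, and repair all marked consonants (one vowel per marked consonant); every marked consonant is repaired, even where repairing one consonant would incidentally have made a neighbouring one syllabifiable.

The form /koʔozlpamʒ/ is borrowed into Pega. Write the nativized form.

Substitution: /k/ → /f/, /ʔ/ → /ɹ/, giving /foɹozlpamʒ/.
Under (C)V, the unsyllabifiable consonants are /z/, /l/, /m/, /ʒ/ (no codas are permitted; onsets are limited to one consonant).
Inserting the epenthetic vowel yields /z/ → /za/, /l/ → /la/, /m/ → /ma/, /ʒ/ → /ʒa/.

foɹozalapamaʒa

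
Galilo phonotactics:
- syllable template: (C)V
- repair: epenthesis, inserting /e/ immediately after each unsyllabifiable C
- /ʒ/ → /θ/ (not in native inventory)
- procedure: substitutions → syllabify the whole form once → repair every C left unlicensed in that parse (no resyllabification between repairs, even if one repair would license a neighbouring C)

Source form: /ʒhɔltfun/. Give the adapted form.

Substitution: /ʒ/ → /θ/, giving /θhɔltfun/.
Under (C)V, the unsyllabifiable consonants are /θ/, /l/, /t/, /n/ (no codas are permitted; onsets are limited to one consonant).
Each unlicensed consonant becomes the onset of a new syllable: /θ/ → /θe/, /l/ → /le/, /t/ → /te/, /n/ → /ne/.

θehɔletefune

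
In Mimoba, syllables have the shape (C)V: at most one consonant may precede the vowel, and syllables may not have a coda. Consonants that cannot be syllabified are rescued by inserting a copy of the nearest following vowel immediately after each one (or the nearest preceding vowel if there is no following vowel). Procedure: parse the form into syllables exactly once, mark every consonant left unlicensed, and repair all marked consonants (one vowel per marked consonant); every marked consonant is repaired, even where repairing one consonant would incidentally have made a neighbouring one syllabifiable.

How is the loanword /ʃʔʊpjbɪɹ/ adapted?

ʃʊʔʊpɪjɪbɪɹɪ

The consonants /ʃ/, /p/, /j/, /ɹ/ cannot be parsed into a legal (C)V syllable (no codas are permitted; onsets are limited to one consonant).
Epenthesis after each stranded consonant: /ʃ/ → /ʃʊ/, /p/ → /pɪ/, /j/ → /jɪ/, /ɹ/ → /ɹɪ/.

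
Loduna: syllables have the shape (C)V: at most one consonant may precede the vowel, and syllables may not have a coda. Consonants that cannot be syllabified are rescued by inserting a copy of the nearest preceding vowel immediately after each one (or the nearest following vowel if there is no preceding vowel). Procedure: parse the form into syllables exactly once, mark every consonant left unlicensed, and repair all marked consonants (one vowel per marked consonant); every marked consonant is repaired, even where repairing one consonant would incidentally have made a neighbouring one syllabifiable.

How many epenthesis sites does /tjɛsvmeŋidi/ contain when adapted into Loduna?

3

The unsyllabifiable consonants are /t/, /s/, /v/; each receives one epenthetic vowel.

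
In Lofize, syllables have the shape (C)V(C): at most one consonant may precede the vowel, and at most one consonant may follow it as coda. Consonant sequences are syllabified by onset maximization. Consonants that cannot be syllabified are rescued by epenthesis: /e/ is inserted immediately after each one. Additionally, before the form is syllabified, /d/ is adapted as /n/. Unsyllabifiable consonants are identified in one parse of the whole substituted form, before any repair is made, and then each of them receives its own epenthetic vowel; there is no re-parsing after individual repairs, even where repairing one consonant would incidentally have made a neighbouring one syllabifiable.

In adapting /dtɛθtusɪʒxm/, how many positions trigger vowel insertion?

After substitution the input is /ntɛθtusɪʒxm/.
The unsyllabifiable consonants are /n/, /x/, /m/; each receives one epenthetic vowel.

3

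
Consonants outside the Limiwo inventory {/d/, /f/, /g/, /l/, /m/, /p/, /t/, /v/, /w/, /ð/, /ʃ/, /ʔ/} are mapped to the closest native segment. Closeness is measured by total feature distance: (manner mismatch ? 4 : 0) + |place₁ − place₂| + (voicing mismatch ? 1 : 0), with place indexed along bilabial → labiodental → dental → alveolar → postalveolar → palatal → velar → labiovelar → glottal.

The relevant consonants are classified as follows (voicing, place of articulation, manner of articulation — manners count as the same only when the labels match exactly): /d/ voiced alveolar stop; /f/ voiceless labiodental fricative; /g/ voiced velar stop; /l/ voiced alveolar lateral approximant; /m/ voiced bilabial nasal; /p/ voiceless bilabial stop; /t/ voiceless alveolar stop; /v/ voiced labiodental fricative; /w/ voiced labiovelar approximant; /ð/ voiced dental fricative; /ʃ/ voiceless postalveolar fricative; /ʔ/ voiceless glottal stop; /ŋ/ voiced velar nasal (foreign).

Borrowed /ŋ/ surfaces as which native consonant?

/g/ is closest: manner differs (nasal→stop, +4), place distance 0 (velar→velar), same voicing; total 4. Next closest is /w/ at distance 5.

g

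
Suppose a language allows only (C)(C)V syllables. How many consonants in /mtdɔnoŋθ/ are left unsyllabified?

3

The consonants /m/, /ŋ/, /θ/ cannot be parsed into a legal (C)(C)V syllable (no codas are permitted; onsets may contain at most 2 consonants).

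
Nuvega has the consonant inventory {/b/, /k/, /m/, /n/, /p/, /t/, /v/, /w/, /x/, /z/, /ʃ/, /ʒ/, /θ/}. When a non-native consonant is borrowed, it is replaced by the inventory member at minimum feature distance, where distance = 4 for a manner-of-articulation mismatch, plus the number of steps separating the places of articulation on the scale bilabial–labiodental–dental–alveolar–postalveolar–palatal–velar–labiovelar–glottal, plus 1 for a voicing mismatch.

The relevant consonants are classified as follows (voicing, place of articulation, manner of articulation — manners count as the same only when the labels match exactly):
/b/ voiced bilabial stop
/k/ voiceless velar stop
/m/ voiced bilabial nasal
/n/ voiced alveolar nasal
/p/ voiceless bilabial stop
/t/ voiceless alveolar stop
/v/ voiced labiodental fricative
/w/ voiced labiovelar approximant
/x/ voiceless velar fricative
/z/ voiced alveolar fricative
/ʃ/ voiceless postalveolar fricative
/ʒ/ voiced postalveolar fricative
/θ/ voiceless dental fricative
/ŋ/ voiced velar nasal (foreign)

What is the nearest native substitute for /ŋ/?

n

/n/ is closest: same manner (nasal), place distance 3 (velar→alveolar), same voicing; total 3. Next closest is /k/ at distance 5.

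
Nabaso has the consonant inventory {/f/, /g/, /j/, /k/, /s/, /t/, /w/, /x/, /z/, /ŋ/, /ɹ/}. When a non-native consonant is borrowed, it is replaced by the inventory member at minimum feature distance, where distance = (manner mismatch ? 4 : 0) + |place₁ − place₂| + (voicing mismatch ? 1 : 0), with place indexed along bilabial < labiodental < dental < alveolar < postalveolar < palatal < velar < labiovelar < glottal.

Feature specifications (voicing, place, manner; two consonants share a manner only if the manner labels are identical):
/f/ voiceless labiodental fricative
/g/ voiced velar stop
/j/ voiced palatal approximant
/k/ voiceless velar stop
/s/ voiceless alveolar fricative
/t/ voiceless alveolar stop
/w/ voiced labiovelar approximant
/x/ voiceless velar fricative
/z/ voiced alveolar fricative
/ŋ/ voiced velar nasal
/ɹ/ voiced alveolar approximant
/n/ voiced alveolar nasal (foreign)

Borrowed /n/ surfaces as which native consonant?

ŋ

/ŋ/ is closest: same manner (nasal), place distance 3 (alveolar→velar), same voicing; total 3. Next closest is /z/ at distance 4.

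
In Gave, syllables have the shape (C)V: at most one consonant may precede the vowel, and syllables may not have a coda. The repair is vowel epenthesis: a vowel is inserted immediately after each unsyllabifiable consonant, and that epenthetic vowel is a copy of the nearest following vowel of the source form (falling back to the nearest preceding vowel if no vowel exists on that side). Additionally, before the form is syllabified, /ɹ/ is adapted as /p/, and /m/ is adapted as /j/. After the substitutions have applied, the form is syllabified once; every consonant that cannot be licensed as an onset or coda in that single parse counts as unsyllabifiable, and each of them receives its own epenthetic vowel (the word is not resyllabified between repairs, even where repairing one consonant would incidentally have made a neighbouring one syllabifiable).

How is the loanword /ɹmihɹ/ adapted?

pijihipi

Substitution: /ɹ/ → /p/, /m/ → /j/, giving /pjihp/.
Under (C)V, the unsyllabifiable consonants are /p/, /h/, /p/ (no codas are permitted; onsets are limited to one consonant).
Inserting the epenthetic vowel yields /p/ → /pi/, /h/ → /hi/, /p/ → /pi/.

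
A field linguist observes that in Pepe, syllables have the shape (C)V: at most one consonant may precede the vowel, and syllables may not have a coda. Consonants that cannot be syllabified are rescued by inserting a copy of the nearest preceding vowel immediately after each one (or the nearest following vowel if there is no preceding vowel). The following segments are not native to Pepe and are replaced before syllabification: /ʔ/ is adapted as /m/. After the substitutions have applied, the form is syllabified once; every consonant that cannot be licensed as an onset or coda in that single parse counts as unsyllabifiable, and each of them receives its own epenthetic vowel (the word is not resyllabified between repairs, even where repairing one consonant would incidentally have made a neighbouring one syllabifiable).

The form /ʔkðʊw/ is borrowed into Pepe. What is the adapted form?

mʊkʊðʊwʊ

Substitution: /ʔ/ → /m/, giving /mkðʊw/.
Under (C)V, the unsyllabifiable consonants are /m/, /k/, /w/ (no codas are permitted; onsets are limited to one consonant).
Each unlicensed consonant becomes the onset of a new syllable: /m/ → /mʊ/, /k/ → /kʊ/, /w/ → /wʊ/.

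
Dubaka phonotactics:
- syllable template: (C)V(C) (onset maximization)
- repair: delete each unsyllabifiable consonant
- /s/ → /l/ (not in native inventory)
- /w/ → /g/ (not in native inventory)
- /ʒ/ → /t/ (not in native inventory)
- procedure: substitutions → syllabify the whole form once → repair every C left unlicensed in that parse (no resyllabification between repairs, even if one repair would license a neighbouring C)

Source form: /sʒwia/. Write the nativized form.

gia

Substitution: /s/ → /l/, /ʒ/ → /t/, /w/ → /g/, giving /ltgia/.
Syllabifying with onset maximization leaves /l/, /t/ stranded (at most one coda consonant is licensed; onsets are limited to one consonant).
Each unlicensed consonant is deleted: /l/, /t/.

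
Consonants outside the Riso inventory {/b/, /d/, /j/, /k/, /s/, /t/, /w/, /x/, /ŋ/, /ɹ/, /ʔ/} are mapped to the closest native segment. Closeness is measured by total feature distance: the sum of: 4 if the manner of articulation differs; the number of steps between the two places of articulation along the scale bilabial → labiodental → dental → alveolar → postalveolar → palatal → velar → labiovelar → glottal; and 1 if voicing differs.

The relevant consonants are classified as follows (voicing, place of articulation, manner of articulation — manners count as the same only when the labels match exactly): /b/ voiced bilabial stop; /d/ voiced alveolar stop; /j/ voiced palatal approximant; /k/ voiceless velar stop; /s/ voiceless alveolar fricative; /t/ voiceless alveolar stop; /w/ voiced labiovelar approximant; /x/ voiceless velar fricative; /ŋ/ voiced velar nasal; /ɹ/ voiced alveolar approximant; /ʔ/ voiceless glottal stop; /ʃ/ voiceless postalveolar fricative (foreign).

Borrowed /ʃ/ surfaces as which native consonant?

s

/s/ is closest: same manner (fricative), place distance 1 (postalveolar→alveolar), same voicing; total 1. Next closest is /x/ at distance 2.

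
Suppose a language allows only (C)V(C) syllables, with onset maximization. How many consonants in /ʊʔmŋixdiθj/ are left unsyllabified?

Under (C)V(C), the unsyllabifiable consonants are /m/, /j/ (at most one coda consonant is licensed; onsets are limited to one consonant).

2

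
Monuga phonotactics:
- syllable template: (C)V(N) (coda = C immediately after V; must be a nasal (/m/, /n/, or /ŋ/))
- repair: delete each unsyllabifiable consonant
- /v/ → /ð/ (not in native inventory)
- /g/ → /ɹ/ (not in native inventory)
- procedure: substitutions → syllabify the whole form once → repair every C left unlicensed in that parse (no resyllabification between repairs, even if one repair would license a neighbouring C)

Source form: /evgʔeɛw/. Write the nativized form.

Substitution: /v/ → /ð/, /g/ → /ɹ/, giving /eðɹʔeɛw/.
Syllabifying with onset maximization leaves /ð/, /ɹ/, /w/ stranded (only a nasal (/m/, /n/, or /ŋ/) is licensed in coda position; onsets are limited to one consonant).
Deletion applies to /ð/, /ɹ/, /w/.

eʔeɛ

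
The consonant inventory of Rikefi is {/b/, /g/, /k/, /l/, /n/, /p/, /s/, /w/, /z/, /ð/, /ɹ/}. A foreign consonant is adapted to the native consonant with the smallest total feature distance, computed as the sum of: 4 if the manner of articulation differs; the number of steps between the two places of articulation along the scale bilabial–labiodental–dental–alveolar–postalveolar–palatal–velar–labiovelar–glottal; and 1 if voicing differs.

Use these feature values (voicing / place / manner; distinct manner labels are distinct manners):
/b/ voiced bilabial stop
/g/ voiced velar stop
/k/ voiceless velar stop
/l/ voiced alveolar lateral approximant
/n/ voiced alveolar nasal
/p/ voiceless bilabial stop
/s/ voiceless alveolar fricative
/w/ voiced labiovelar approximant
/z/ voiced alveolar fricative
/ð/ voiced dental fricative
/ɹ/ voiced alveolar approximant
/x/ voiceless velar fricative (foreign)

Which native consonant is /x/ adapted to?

/s/ is closest: same manner (fricative), place distance 3 (velar→alveolar), same voicing; total 3. Next closest is /k/ at distance 4.

s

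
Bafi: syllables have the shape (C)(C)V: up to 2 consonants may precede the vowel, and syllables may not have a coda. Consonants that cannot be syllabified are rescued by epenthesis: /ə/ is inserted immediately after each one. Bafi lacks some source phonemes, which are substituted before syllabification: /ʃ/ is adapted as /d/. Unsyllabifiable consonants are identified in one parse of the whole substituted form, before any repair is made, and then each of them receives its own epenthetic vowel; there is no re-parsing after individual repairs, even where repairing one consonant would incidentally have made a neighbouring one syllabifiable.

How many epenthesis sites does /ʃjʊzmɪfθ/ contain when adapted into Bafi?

2

After substitution the input is /djʊzmɪfθ/.
The unsyllabifiable consonants are /f/, /θ/; each receives one epenthetic vowel.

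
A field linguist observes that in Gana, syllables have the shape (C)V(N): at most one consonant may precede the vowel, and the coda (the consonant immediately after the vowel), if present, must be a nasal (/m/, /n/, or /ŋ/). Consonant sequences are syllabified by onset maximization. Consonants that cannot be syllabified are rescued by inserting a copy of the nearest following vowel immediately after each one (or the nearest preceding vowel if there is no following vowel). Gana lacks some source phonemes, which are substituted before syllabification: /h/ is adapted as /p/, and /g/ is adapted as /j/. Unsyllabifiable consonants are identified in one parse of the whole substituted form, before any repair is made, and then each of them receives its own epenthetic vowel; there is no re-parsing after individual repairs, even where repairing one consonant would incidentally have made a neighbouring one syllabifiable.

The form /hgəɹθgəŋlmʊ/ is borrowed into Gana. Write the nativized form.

Substitution: /h/ → /p/, /g/ → /j/, giving /pjəɹθjəŋlmʊ/.
Syllabifying with onset maximization leaves /p/, /ɹ/, /θ/, /l/ stranded (only a nasal (/m/, /n/, or /ŋ/) is licensed in coda position; onsets are limited to one consonant).
Each unlicensed consonant becomes the onset of a new syllable: /p/ → /pə/, /ɹ/ → /ɹə/, /θ/ → /θə/, /l/ → /lʊ/.

pəjəɹəθəjəŋlʊmʊ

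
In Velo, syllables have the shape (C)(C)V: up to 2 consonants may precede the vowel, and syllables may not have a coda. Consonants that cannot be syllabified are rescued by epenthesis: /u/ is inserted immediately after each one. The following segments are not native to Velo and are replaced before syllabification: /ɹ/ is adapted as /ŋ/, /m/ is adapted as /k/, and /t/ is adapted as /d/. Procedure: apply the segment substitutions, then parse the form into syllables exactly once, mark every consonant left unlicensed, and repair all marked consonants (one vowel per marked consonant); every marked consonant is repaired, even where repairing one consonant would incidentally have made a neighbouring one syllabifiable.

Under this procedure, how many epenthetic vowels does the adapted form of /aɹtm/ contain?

3

After substitution the input is /aŋdk/.
The unsyllabifiable consonants are /ŋ/, /d/, /k/; each receives one epenthetic vowel.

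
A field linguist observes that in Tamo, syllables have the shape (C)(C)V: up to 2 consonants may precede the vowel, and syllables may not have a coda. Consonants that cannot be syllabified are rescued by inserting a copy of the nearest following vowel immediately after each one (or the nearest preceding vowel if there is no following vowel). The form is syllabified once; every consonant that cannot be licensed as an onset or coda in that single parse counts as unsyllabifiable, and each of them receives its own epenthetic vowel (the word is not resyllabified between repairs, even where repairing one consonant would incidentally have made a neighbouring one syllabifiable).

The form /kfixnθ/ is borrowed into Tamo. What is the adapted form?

Under (C)(C)V, the unsyllabifiable consonants are /x/, /n/, /θ/ (no codas are permitted; onsets may contain at most 2 consonants).
Epenthesis after each stranded consonant: /x/ → /xi/, /n/ → /ni/, /θ/ → /θi/.

kfixiniθi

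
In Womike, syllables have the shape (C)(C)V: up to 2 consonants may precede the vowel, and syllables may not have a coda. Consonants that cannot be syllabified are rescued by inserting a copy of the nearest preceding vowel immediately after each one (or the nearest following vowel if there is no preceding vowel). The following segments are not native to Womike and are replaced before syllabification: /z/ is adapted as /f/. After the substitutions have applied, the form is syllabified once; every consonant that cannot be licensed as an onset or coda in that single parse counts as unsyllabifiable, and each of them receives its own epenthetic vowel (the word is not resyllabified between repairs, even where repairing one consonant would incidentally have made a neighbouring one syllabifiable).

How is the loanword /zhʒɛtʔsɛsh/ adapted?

fɛhʒɛtɛʔsɛsɛhɛ

Substitution: /z/ → /f/, giving /fhʒɛtʔsɛsh/.
Under (C)(C)V, the unsyllabifiable consonants are /f/, /t/, /s/, /h/ (no codas are permitted; onsets may contain at most 2 consonants).
Inserting the epenthetic vowel yields /f/ → /fɛ/, /t/ → /tɛ/, /s/ → /sɛ/, /h/ → /hɛ/.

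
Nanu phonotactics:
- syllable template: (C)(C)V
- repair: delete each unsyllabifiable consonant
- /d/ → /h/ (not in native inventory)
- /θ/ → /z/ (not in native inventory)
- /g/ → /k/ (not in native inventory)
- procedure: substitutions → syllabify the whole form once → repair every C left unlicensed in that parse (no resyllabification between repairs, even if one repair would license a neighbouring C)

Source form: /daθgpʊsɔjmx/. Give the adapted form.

hakpʊsɔ

Substitution: /d/ → /h/, /θ/ → /z/, /g/ → /k/, giving /hazkpʊsɔjmx/.
Under (C)(C)V, the unsyllabifiable consonants are /z/, /j/, /m/, /x/ (no codas are permitted; onsets may contain at most 2 consonants).
Each unlicensed consonant is deleted: /z/, /j/, /m/, /x/.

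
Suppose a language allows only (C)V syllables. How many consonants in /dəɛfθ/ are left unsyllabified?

2

Syllabifying with onset maximization leaves /f/, /θ/ stranded (no codas are permitted; onsets are limited to one consonant).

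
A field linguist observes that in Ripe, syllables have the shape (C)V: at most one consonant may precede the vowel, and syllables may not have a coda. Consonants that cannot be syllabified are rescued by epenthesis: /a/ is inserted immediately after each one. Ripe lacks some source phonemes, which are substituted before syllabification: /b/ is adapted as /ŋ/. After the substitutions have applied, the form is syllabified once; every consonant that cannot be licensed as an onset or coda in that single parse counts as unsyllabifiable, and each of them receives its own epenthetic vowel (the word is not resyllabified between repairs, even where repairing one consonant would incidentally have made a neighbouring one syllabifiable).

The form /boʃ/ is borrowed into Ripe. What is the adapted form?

Substitution: /b/ → /ŋ/, giving /ŋoʃ/.
Syllabifying with onset maximization leaves /ʃ/ stranded (no codas are permitted; onsets are limited to one consonant).
Each unlicensed consonant becomes the onset of a new syllable: /ʃ/ → /ʃa/.

ŋoʃa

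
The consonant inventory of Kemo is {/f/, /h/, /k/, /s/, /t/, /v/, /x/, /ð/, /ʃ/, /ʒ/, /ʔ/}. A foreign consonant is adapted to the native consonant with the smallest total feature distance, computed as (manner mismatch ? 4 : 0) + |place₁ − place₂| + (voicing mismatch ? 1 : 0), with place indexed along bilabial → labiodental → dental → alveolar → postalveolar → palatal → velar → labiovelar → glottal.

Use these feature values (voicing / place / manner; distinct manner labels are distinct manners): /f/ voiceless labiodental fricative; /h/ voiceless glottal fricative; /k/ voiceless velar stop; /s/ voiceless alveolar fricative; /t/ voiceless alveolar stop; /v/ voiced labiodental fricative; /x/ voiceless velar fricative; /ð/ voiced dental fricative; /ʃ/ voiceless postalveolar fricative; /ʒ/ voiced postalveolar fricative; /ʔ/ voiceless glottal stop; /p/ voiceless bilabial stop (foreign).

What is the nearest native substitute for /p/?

/t/ is closest: same manner (stop), place distance 3 (bilabial→alveolar), same voicing; total 3. Next closest is /f/ at distance 5.

t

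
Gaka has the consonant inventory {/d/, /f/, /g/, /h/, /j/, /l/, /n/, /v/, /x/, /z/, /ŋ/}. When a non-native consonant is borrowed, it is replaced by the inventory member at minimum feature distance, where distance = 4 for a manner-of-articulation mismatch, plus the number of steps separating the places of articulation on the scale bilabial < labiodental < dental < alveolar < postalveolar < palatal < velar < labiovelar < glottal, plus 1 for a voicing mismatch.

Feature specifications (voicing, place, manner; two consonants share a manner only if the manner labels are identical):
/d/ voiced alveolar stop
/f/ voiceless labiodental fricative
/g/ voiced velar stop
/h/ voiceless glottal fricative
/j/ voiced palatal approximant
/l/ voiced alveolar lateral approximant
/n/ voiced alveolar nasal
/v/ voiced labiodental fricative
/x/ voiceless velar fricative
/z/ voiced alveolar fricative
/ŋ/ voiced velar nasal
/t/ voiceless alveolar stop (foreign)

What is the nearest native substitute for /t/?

/d/ is closest: same manner (stop), place distance 0 (alveolar→alveolar), voicing differs (+1); total 1. Next closest is /g/ at distance 4.

d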